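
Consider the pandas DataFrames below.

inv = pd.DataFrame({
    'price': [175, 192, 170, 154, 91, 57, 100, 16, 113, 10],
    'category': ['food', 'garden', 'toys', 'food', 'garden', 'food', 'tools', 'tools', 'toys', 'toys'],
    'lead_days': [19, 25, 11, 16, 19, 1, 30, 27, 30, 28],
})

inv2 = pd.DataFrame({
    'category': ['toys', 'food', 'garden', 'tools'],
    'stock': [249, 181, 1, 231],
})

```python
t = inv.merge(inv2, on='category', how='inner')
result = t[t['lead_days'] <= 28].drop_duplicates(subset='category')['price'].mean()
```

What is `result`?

138.25

merge on 'category' (how='inner') → 10 rows:
   price category  lead_days  stock
0    175     food         19    181
1    192   garden         25      1
2    170     toys         11    249
3    154     food         16    181
4     91   garden         19      1
5     57     food          1    181
6    100    tools         30    231
7     16    tools         27    231
8    113     toys         30    249
9     10     toys         28    249
filter rows where lead_days <= 28:
   price category  lead_days  stock
0    175     food         19    181
1    192   garden         25      1
2    170     toys         11    249
3    154     food         16    181
4     91   garden         19      1
5     57     food          1    181
7     16    tools         27    231
9     10     toys         28    249
drop duplicate category (keep=first):
   price category  lead_days  stock
0    175     food         19    181
1    192   garden         25      1
2    170     toys         11    249
7     16    tools         27    231
Then the mean of column 'price': 138.25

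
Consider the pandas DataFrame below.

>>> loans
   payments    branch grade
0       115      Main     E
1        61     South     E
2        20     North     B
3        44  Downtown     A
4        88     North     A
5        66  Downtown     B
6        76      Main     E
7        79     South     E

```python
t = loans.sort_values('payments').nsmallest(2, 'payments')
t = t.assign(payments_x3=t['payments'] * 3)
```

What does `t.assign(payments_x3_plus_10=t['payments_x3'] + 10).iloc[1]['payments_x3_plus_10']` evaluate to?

sort by payments:
   payments    branch grade
2        20     North     B
3        44  Downtown     A
1        61     South     E
5        66  Downtown     B
6        76      Main     E
7        79     South     E
4        88     North     A
0       115      Main     E
take 2 rows with smallest payments:
   payments    branch grade
2        20     North     B
3        44  Downtown     A
add column payments_x3 = t['payments'] * 3:
   payments    branch grade  payments_x3
2        20     North     B           60
3        44  Downtown     A          132
add column payments_x3_plus_10 = t['payments_x3'] + 10:
   payments    branch grade  payments_x3  payments_x3_plus_10
2        20     North     B           60                   70
3        44  Downtown     A          132                  142

142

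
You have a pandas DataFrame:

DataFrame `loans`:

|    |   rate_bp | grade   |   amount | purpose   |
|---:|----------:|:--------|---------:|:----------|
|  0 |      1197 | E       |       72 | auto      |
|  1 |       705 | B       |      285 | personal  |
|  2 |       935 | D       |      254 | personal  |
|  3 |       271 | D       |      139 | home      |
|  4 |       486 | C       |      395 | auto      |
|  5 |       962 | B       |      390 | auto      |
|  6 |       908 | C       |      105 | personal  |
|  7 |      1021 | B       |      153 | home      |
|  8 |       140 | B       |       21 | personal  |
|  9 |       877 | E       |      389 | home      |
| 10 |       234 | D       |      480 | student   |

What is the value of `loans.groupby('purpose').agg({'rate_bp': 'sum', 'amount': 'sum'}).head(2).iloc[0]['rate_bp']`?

2645

group by purpose: sum(rate_bp), sum(amount):
          rate_bp  amount
purpose                  
auto         2645     857
home         2169     681
personal     2688     665
student       234     480
take first 2 rows:
         rate_bp  amount
purpose                 
auto        2645     857
home        2169     681
Reading off the value at position 0, column 'rate_bp', we get 2645.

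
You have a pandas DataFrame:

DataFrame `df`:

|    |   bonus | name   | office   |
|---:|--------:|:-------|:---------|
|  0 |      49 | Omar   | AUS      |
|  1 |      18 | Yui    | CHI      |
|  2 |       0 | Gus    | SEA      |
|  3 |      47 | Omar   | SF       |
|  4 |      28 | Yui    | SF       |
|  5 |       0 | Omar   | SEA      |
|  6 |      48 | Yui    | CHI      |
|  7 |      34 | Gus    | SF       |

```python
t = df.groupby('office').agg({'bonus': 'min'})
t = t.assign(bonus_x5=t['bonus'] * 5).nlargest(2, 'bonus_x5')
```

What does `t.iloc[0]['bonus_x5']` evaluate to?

245

group by office, min of bonus:
        bonus
office       
AUS        49
CHI        18
SEA         0
SF         28
add column bonus_x5 = t['bonus'] * 5:
        bonus  bonus_x5
office                 
AUS        49       245
CHI        18        90
SEA         0         0
SF         28       140
take 2 rows with largest bonus_x5:
        bonus  bonus_x5
office                 
AUS        49       245
SF         28       140
Then the value at position 0, column 'bonus_x5': 245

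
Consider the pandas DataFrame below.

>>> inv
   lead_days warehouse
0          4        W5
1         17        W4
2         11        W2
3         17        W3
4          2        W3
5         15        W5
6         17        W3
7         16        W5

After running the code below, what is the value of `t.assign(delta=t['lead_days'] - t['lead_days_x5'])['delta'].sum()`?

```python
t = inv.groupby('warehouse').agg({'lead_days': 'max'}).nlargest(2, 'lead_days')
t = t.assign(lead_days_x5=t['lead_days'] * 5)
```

group by warehouse, max of lead_days:
           lead_days
warehouse           
W2                11
W3                17
W4                17
W5                16
take 2 rows with largest lead_days:
           lead_days
warehouse           
W3                17
W4                17
add column lead_days_x5 = t['lead_days'] * 5:
           lead_days  lead_days_x5
warehouse                         
W3                17            85
W4                17            85
add column delta = t['lead_days'] - t['lead_days_x5']:
           lead_days  lead_days_x5  delta
warehouse                                
W3                17            85    -68
W4                17            85    -68
Hence -136.

-136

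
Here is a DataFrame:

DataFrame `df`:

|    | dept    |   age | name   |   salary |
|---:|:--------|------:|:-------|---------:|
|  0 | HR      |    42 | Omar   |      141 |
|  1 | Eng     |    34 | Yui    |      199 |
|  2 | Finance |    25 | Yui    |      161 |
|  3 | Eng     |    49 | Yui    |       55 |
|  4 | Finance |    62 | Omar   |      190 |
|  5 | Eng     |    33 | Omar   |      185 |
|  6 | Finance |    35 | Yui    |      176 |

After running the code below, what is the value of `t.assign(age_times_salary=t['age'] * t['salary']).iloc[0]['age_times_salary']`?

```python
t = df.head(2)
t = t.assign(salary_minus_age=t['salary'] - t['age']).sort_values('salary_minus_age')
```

take first 2 rows:
  dept  age  name  salary
0   HR   42  Omar     141
1  Eng   34   Yui     199
add column salary_minus_age = t['salary'] - t['age']:
  dept  age  name  salary  salary_minus_age
0   HR   42  Omar     141                99
1  Eng   34   Yui     199               165
sort by salary_minus_age:
  dept  age  name  salary  salary_minus_age
0   HR   42  Omar     141                99
1  Eng   34   Yui     199               165
add column age_times_salary = t['age'] * t['salary']:
  dept  age  name  salary  salary_minus_age  age_times_salary
0   HR   42  Omar     141                99              5922
1  Eng   34   Yui     199               165              6766

5922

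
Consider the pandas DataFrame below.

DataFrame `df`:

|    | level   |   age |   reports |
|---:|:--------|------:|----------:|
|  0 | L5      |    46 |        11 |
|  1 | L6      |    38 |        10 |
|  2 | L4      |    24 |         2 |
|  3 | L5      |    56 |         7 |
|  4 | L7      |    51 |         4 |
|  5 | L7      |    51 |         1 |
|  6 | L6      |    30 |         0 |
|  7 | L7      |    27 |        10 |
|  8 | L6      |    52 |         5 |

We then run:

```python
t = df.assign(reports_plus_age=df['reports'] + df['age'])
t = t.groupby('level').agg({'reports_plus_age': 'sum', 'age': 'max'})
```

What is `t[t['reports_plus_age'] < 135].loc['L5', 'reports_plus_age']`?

add column reports_plus_age = df['reports'] + df['age']:
  level  age  reports  reports_plus_age
0    L5   46       11                57
1    L6   38       10                48
2    L4   24        2                26
3    L5   56        7                63
4    L7   51        4                55
5    L7   51        1                52
6    L6   30        0                30
7    L7   27       10                37
8    L6   52        5                57
group by level: sum(reports_plus_age), max(age):
       reports_plus_age  age
level                       
L4                   26   24
L5                  120   56
L6                  135   52
L7                  144   51
filter rows where reports_plus_age < 135:
       reports_plus_age  age
level                       
L4                   26   24
L5                  120   56
Taking the value at row 'L5', column 'reports_plus_age' gives 120.

120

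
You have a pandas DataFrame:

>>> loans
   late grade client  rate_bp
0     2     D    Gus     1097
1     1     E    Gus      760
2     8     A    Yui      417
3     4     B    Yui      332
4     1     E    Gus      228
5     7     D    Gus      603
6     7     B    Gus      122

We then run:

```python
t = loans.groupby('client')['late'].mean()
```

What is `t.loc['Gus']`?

group by client, mean of late:
client
Gus    3.6
Yui    6.0
Name: late, dtype: float64
The value at index 'Gus' is 3.6.

3.6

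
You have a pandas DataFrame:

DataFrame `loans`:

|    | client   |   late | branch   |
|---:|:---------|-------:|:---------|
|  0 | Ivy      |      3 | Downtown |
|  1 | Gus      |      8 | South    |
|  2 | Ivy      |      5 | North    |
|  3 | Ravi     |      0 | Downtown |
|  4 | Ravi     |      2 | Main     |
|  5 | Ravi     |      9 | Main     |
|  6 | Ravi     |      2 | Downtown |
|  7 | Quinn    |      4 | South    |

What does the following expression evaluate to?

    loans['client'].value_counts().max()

4

value_counts of client:
client
Ravi     4
Ivy      2
Gus      1
Quinn    1
Name: count, dtype: int64
So max() = 4.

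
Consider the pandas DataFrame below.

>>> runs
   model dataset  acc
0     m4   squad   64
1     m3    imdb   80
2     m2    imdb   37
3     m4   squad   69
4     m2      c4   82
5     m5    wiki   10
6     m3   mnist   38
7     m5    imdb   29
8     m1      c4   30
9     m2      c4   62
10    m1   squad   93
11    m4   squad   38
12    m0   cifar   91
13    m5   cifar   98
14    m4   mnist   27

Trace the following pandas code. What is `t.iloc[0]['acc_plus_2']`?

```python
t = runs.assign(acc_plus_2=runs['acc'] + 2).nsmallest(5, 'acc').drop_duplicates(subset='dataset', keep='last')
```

12

add column acc_plus_2 = runs['acc'] + 2:
   model dataset  acc  acc_plus_2
0     m4   squad   64          66
1     m3    imdb   80          82
2     m2    imdb   37          39
3     m4   squad   69          71
4     m2      c4   82          84
5     m5    wiki   10          12
6     m3   mnist   38          40
7     m5    imdb   29          31
8     m1      c4   30          32
9     m2      c4   62          64
10    m1   squad   93          95
11    m4   squad   38          40
12    m0   cifar   91          93
13    m5   cifar   98         100
14    m4   mnist   27          29
take 5 rows with smallest acc:
   model dataset  acc  acc_plus_2
5     m5    wiki   10          12
14    m4   mnist   27          29
7     m5    imdb   29          31
8     m1      c4   30          32
2     m2    imdb   37          39
drop duplicate dataset (keep=last):
   model dataset  acc  acc_plus_2
5     m5    wiki   10          12
14    m4   mnist   27          29
8     m1      c4   30          32
2     m2    imdb   37          39
value at position 0, column 'acc_plus_2' → 12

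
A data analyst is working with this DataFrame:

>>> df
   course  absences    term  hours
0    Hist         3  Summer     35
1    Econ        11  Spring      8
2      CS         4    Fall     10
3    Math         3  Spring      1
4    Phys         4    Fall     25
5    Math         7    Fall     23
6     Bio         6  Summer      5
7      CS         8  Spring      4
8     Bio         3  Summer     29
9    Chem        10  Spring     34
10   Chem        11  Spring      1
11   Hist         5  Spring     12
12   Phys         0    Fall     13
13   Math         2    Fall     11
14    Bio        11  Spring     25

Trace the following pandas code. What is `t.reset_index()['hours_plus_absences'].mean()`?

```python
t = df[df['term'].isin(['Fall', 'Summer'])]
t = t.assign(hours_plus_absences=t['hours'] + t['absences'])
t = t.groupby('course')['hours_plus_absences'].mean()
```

filter rows where term in ['Fall', 'Summer']:
   course  absences    term  hours
0    Hist         3  Summer     35
2      CS         4    Fall     10
4    Phys         4    Fall     25
5    Math         7    Fall     23
6     Bio         6  Summer      5
8     Bio         3  Summer     29
12   Phys         0    Fall     13
13   Math         2    Fall     11
add column hours_plus_absences = t['hours'] + t['absences']:
   course  absences    term  hours  hours_plus_absences
0    Hist         3  Summer     35                   38
2      CS         4    Fall     10                   14
4    Phys         4    Fall     25                   29
5    Math         7    Fall     23                   30
6     Bio         6  Summer      5                   11
8     Bio         3  Summer     29                   32
12   Phys         0    Fall     13                   13
13   Math         2    Fall     11                   13
group by course, mean of hours_plus_absences:
course
Bio     21.5
CS      14.0
Hist    38.0
Math    21.5
Phys    21.0
Name: hours_plus_absences, dtype: float64
reset_index():
  course  hours_plus_absences
0    Bio                 21.5
1     CS                 14.0
2   Hist                 38.0
3   Math                 21.5
4   Phys                 21.0

23.2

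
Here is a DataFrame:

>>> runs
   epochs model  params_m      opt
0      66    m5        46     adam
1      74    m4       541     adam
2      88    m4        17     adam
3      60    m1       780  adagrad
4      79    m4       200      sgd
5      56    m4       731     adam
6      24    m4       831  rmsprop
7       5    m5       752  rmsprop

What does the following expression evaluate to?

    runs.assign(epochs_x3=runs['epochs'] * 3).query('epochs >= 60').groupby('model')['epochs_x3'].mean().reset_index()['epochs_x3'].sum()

add column epochs_x3 = runs['epochs'] * 3:
   epochs model  params_m      opt  epochs_x3
0      66    m5        46     adam        198
1      74    m4       541     adam        222
2      88    m4        17     adam        264
3      60    m1       780  adagrad        180
4      79    m4       200      sgd        237
5      56    m4       731     adam        168
6      24    m4       831  rmsprop         72
7       5    m5       752  rmsprop         15
filter rows where epochs >= 60:
   epochs model  params_m      opt  epochs_x3
0      66    m5        46     adam        198
1      74    m4       541     adam        222
2      88    m4        17     adam        264
3      60    m1       780  adagrad        180
4      79    m4       200      sgd        237
group by model, mean of epochs_x3:
model
m1    180.0
m4    241.0
m5    198.0
Name: epochs_x3, dtype: float64
reset_index():
  model  epochs_x3
0    m1      180.0
1    m4      241.0
2    m5      198.0
Finally, sum of column 'epochs_x3' = 619.0.

619.0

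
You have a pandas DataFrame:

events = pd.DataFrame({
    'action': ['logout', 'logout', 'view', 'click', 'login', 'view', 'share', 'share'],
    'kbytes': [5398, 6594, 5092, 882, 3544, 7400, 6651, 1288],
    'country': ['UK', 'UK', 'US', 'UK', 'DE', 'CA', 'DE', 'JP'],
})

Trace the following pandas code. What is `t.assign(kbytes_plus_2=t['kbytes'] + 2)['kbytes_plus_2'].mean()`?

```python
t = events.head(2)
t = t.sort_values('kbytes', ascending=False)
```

5998.0

take first 2 rows:
   action  kbytes country
0  logout    5398      UK
1  logout    6594      UK
sort by kbytes descending:
   action  kbytes country
1  logout    6594      UK
0  logout    5398      UK
add column kbytes_plus_2 = t['kbytes'] + 2:
   action  kbytes country  kbytes_plus_2
1  logout    6594      UK           6596
0  logout    5398      UK           5400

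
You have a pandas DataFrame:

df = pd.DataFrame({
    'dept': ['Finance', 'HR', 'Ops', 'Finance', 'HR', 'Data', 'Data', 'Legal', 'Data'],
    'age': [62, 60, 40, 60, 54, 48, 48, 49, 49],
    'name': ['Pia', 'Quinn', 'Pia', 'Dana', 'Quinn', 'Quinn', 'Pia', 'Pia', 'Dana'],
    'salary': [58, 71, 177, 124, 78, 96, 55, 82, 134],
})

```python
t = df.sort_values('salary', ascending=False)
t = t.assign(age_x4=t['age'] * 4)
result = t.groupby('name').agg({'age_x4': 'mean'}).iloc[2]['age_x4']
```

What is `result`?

216.0

sort by salary descending:
      dept  age   name  salary
2      Ops   40    Pia     177
8     Data   49   Dana     134
3  Finance   60   Dana     124
5     Data   48  Quinn      96
7    Legal   49    Pia      82
4       HR   54  Quinn      78
1       HR   60  Quinn      71
0  Finance   62    Pia      58
6     Data   48    Pia      55
add column age_x4 = t['age'] * 4:
      dept  age   name  salary  age_x4
2      Ops   40    Pia     177     160
8     Data   49   Dana     134     196
3  Finance   60   Dana     124     240
5     Data   48  Quinn      96     192
7    Legal   49    Pia      82     196
4       HR   54  Quinn      78     216
1       HR   60  Quinn      71     240
0  Finance   62    Pia      58     248
6     Data   48    Pia      55     192
group by name, mean of age_x4:
       age_x4
name         
Dana    218.0
Pia     199.0
Quinn   216.0
value at position 2, column 'age_x4' → 216.0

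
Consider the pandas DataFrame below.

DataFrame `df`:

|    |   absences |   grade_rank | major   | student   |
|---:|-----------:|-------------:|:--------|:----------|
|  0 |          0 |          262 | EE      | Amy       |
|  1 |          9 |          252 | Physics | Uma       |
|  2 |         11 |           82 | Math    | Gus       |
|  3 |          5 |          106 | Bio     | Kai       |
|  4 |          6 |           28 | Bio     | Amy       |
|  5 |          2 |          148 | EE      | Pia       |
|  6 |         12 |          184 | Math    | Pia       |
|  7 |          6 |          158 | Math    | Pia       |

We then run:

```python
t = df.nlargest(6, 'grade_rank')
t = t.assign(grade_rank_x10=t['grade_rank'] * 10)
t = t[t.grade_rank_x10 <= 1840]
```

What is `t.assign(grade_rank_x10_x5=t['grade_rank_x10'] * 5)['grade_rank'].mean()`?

149.0

take 6 rows with largest grade_rank:
   absences  grade_rank    major student
0         0         262       EE     Amy
1         9         252  Physics     Uma
6        12         184     Math     Pia
7         6         158     Math     Pia
5         2         148       EE     Pia
3         5         106      Bio     Kai
add column grade_rank_x10 = t['grade_rank'] * 10:
   absences  grade_rank    major student  grade_rank_x10
0         0         262       EE     Amy            2620
1         9         252  Physics     Uma            2520
6        12         184     Math     Pia            1840
7         6         158     Math     Pia            1580
5         2         148       EE     Pia            1480
3         5         106      Bio     Kai            1060
filter rows where grade_rank_x10 <= 1840:
   absences  grade_rank major student  grade_rank_x10
6        12         184  Math     Pia            1840
7         6         158  Math     Pia            1580
5         2         148    EE     Pia            1480
3         5         106   Bio     Kai            1060
add column grade_rank_x10_x5 = t['grade_rank_x10'] * 5:
   absences  grade_rank major student  grade_rank_x10  grade_rank_x10_x5
6        12         184  Math     Pia            1840               9200
7         6         158  Math     Pia            1580               7900
5         2         148    EE     Pia            1480               7400
3         5         106   Bio     Kai            1060               5300
mean of column 'grade_rank' → 149.0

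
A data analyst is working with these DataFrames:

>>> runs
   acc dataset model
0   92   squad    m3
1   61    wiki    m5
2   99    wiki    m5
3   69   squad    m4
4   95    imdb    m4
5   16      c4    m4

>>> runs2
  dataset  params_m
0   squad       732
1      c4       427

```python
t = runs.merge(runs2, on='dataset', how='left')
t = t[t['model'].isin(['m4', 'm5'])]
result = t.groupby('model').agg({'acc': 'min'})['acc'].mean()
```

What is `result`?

38.5

merge on 'dataset' (how='left') → 6 rows:
   acc dataset model  params_m
0   92   squad    m3     732.0
1   61    wiki    m5       NaN
2   99    wiki    m5       NaN
3   69   squad    m4     732.0
4   95    imdb    m4       NaN
5   16      c4    m4     427.0
filter rows where model in ['m4', 'm5']:
   acc dataset model  params_m
1   61    wiki    m5       NaN
2   99    wiki    m5       NaN
3   69   squad    m4     732.0
4   95    imdb    m4       NaN
5   16      c4    m4     427.0
group by model, min of acc:
       acc
model     
m4      16
m5      61
mean of column 'acc' → 38.5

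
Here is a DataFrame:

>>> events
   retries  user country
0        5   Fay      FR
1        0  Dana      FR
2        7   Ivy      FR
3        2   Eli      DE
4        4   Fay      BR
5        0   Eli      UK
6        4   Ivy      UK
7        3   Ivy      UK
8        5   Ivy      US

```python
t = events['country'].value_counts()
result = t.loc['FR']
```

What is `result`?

3

value_counts of country:
country
FR    3
UK    3
DE    1
BR    1
US    1
Name: count, dtype: int64
Hence 3.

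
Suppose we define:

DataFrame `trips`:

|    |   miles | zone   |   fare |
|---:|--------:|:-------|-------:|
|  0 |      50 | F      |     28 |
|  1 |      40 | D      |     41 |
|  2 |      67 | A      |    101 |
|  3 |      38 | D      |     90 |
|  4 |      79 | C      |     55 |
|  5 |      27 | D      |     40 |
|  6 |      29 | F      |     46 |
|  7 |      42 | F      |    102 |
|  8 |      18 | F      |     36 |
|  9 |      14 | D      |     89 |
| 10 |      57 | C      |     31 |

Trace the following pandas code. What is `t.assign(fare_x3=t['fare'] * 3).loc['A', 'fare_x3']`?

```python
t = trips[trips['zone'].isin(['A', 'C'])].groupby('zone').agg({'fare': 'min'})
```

303

filter rows where zone in ['A', 'C']:
    miles zone  fare
2      67    A   101
4      79    C    55
10     57    C    31
group by zone, min of fare:
      fare
zone      
A      101
C       31
add column fare_x3 = t['fare'] * 3:
      fare  fare_x3
zone               
A      101      303
C       31       93
value at row 'A', column 'fare_x3' → 303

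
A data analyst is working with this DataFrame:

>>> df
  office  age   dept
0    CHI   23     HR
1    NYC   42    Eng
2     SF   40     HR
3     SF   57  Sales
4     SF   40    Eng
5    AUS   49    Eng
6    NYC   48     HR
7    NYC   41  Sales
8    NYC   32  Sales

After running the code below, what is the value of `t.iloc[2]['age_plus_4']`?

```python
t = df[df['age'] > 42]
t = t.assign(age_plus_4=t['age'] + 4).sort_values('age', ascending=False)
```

52

filter rows where age > 42:
  office  age   dept
3     SF   57  Sales
5    AUS   49    Eng
6    NYC   48     HR
add column age_plus_4 = t['age'] + 4:
  office  age   dept  age_plus_4
3     SF   57  Sales          61
5    AUS   49    Eng          53
6    NYC   48     HR          52
sort by age descending:
  office  age   dept  age_plus_4
3     SF   57  Sales          61
5    AUS   49    Eng          53
6    NYC   48     HR          52
Taking the value at position 2, column 'age_plus_4' gives 52.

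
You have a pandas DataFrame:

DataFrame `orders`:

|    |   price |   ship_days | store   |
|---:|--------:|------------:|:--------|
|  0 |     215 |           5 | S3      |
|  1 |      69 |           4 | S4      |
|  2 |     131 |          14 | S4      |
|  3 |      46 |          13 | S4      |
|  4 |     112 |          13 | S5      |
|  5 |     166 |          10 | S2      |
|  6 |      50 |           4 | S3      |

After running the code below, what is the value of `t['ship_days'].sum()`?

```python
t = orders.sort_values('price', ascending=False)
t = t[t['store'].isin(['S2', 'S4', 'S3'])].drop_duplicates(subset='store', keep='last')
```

27

sort by price descending:
   price  ship_days store
0    215          5    S3
5    166         10    S2
2    131         14    S4
4    112         13    S5
1     69          4    S4
6     50          4    S3
3     46         13    S4
filter rows where store in ['S2', 'S4', 'S3']:
   price  ship_days store
0    215          5    S3
5    166         10    S2
2    131         14    S4
1     69          4    S4
6     50          4    S3
3     46         13    S4
drop duplicate store (keep=last):
   price  ship_days store
5    166         10    S2
6     50          4    S3
3     46         13    S4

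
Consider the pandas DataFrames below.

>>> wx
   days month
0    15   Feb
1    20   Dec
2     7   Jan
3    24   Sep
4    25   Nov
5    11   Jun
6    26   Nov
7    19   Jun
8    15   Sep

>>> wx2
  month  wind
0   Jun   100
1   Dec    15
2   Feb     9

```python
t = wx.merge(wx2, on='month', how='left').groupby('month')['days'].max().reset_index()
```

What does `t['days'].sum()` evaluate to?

merge on 'month' (how='left') → 9 rows:
   days month   wind
0    15   Feb    9.0
1    20   Dec   15.0
2     7   Jan    NaN
3    24   Sep    NaN
4    25   Nov    NaN
5    11   Jun  100.0
6    26   Nov    NaN
7    19   Jun  100.0
8    15   Sep    NaN
group by month, max of days:
month
Dec    20
Feb    15
Jan     7
Jun    19
Nov    26
Sep    24
Name: days, dtype: int64
reset_index():
  month  days
0   Dec    20
1   Feb    15
2   Jan     7
3   Jun    19
4   Nov    26
5   Sep    24

111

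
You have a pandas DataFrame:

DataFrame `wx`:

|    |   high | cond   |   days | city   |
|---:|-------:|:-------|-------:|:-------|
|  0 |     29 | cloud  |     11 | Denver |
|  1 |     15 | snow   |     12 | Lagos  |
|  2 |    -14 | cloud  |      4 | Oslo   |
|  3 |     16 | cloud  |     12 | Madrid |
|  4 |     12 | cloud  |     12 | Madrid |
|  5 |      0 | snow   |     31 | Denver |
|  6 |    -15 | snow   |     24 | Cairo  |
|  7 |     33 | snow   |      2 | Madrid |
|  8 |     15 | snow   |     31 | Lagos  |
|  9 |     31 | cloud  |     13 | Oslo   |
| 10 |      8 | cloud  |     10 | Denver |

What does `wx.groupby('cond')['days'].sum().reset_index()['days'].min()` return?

62

group by cond, sum of days:
cond
cloud     62
snow     100
Name: days, dtype: int64
reset_index():
    cond  days
0  cloud    62
1   snow   100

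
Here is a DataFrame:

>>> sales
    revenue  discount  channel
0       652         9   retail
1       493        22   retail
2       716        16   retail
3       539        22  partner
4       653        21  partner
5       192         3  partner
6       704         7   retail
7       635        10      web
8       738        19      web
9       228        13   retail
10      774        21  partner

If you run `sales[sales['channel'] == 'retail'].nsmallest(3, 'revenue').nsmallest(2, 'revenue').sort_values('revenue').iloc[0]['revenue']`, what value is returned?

filter rows where channel == 'retail':
   revenue  discount channel
0      652         9  retail
1      493        22  retail
2      716        16  retail
6      704         7  retail
9      228        13  retail
take 3 rows with smallest revenue:
   revenue  discount channel
9      228        13  retail
1      493        22  retail
0      652         9  retail
take 2 rows with smallest revenue:
   revenue  discount channel
9      228        13  retail
1      493        22  retail
sort by revenue:
   revenue  discount channel
9      228        13  retail
1      493        22  retail
So iloc[0]['revenue'] = 228.

228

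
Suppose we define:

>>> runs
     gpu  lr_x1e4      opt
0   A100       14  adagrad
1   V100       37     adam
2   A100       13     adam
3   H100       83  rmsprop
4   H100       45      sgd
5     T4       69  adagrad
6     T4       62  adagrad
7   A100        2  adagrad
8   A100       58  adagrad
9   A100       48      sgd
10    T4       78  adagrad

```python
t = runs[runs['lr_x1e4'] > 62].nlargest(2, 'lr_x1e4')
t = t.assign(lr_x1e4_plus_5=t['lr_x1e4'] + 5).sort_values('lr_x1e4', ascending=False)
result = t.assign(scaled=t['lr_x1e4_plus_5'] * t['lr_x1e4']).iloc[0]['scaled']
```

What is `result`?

filter rows where lr_x1e4 > 62:
     gpu  lr_x1e4      opt
3   H100       83  rmsprop
5     T4       69  adagrad
10    T4       78  adagrad
take 2 rows with largest lr_x1e4:
     gpu  lr_x1e4      opt
3   H100       83  rmsprop
10    T4       78  adagrad
add column lr_x1e4_plus_5 = t['lr_x1e4'] + 5:
     gpu  lr_x1e4      opt  lr_x1e4_plus_5
3   H100       83  rmsprop              88
10    T4       78  adagrad              83
sort by lr_x1e4 descending:
     gpu  lr_x1e4      opt  lr_x1e4_plus_5
3   H100       83  rmsprop              88
10    T4       78  adagrad              83
add column scaled = t['lr_x1e4_plus_5'] * t['lr_x1e4']:
     gpu  lr_x1e4      opt  lr_x1e4_plus_5  scaled
3   H100       83  rmsprop              88    7304
10    T4       78  adagrad              83    6474

7304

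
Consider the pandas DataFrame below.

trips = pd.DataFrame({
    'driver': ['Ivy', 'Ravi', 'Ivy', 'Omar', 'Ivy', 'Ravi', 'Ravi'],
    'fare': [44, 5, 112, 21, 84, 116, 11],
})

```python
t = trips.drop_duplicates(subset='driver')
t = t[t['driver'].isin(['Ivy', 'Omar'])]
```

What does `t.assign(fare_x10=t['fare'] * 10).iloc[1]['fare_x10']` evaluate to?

drop duplicate driver (keep=first):
  driver  fare
0    Ivy    44
1   Ravi     5
3   Omar    21
filter rows where driver in ['Ivy', 'Omar']:
  driver  fare
0    Ivy    44
3   Omar    21
add column fare_x10 = t['fare'] * 10:
  driver  fare  fare_x10
0    Ivy    44       440
3   Omar    21       210
Reading off the value at position 1, column 'fare_x10', we get 210.

210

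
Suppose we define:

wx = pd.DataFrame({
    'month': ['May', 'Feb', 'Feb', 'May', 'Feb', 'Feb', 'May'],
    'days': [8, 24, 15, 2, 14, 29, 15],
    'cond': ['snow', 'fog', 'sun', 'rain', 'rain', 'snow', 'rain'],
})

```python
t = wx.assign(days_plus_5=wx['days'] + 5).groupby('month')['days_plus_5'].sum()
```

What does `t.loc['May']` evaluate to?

40

add column days_plus_5 = wx['days'] + 5:
  month  days  cond  days_plus_5
0   May     8  snow           13
1   Feb    24   fog           29
2   Feb    15   sun           20
3   May     2  rain            7
4   Feb    14  rain           19
5   Feb    29  snow           34
6   May    15  rain           20
group by month, sum of days_plus_5:
month
Feb    102
May     40
Name: days_plus_5, dtype: int64
Reading off the value at index 'May', we get 40.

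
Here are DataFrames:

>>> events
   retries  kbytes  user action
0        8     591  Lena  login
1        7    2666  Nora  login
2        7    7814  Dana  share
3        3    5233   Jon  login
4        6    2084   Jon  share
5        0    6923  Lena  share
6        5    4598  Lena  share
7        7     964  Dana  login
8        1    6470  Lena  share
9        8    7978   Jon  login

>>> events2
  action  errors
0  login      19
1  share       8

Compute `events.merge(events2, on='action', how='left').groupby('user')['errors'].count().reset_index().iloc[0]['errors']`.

2

merge on 'action' (how='left') → 10 rows:
   retries  kbytes  user action  errors
0        8     591  Lena  login      19
1        7    2666  Nora  login      19
2        7    7814  Dana  share       8
3        3    5233   Jon  login      19
4        6    2084   Jon  share       8
5        0    6923  Lena  share       8
6        5    4598  Lena  share       8
7        7     964  Dana  login      19
8        1    6470  Lena  share       8
9        8    7978   Jon  login      19
group by user, count of errors:
user
Dana    2
Jon     3
Lena    4
Nora    1
Name: errors, dtype: int64
reset_index():
   user  errors
0  Dana       2
1   Jon       3
2  Lena       4
3  Nora       1
value at position 0, column 'errors' → 2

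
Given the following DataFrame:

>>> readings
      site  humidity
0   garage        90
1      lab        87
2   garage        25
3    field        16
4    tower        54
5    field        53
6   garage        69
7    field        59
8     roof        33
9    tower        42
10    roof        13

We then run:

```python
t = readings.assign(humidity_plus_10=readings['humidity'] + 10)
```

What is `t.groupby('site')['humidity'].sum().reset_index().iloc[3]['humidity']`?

add column humidity_plus_10 = readings['humidity'] + 10:
      site  humidity  humidity_plus_10
0   garage        90               100
1      lab        87                97
2   garage        25                35
3    field        16                26
4    tower        54                64
5    field        53                63
6   garage        69                79
7    field        59                69
8     roof        33                43
9    tower        42                52
10    roof        13                23
group by site, sum of humidity:
site
field     128
garage    184
lab        87
roof       46
tower      96
Name: humidity, dtype: int64
reset_index():
     site  humidity
0   field       128
1  garage       184
2     lab        87
3    roof        46
4   tower        96
Taking the value at position 3, column 'humidity' gives 46.

46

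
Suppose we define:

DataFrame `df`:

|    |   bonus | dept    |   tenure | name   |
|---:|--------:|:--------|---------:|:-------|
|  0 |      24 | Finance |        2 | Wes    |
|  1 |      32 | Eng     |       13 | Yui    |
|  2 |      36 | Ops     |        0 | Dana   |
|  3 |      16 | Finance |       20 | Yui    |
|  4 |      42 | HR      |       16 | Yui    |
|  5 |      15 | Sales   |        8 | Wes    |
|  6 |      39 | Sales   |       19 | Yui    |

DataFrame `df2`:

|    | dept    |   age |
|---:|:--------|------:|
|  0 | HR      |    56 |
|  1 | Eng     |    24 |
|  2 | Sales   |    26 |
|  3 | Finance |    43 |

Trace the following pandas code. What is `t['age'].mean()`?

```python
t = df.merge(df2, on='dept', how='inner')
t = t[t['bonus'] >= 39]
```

merge on 'dept' (how='inner') → 6 rows:
   bonus     dept  tenure name  age
0     24  Finance       2  Wes   43
1     32      Eng      13  Yui   24
2     16  Finance      20  Yui   43
3     42       HR      16  Yui   56
4     15    Sales       8  Wes   26
5     39    Sales      19  Yui   26
filter rows where bonus >= 39:
   bonus   dept  tenure name  age
3     42     HR      16  Yui   56
5     39  Sales      19  Yui   26
Taking the mean of column 'age' gives 41.0.

41.0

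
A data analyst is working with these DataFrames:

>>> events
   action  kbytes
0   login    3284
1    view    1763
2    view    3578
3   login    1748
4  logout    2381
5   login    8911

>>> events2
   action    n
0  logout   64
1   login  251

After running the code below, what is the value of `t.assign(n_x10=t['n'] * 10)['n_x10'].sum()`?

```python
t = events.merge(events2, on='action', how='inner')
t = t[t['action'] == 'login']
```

7530

merge on 'action' (how='inner') → 4 rows:
   action  kbytes    n
0   login    3284  251
1   login    1748  251
2  logout    2381   64
3   login    8911  251
filter rows where action == 'login':
  action  kbytes    n
0  login    3284  251
1  login    1748  251
3  login    8911  251
add column n_x10 = t['n'] * 10:
  action  kbytes    n  n_x10
0  login    3284  251   2510
1  login    1748  251   2510
3  login    8911  251   2510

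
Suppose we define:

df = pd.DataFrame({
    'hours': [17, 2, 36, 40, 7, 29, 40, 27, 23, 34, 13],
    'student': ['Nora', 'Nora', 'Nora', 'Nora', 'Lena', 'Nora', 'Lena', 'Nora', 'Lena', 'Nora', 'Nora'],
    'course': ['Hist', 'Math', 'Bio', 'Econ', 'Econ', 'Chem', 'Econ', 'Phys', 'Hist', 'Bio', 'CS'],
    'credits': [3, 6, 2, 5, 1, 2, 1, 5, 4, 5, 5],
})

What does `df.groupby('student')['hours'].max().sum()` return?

group by student, max of hours:
student
Lena    40
Nora    40
Name: hours, dtype: int64
So sum() = 80.

80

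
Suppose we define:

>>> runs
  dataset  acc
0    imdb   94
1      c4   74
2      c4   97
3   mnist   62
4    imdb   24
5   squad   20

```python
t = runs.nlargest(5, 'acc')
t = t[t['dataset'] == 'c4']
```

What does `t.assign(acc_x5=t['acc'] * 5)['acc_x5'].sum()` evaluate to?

take 5 rows with largest acc:
  dataset  acc
2      c4   97
0    imdb   94
1      c4   74
3   mnist   62
4    imdb   24
filter rows where dataset == 'c4':
  dataset  acc
2      c4   97
1      c4   74
add column acc_x5 = t['acc'] * 5:
  dataset  acc  acc_x5
2      c4   97     485
1      c4   74     370

855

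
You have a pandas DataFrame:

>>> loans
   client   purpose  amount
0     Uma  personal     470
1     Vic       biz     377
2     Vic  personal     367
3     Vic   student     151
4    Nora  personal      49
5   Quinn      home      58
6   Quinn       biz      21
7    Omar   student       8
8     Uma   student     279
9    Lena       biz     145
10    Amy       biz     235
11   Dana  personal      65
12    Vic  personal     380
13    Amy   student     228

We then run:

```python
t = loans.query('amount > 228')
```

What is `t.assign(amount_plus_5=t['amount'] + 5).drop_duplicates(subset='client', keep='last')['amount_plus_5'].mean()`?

filter rows where amount > 228:
   client   purpose  amount
0     Uma  personal     470
1     Vic       biz     377
2     Vic  personal     367
8     Uma   student     279
10    Amy       biz     235
12    Vic  personal     380
add column amount_plus_5 = t['amount'] + 5:
   client   purpose  amount  amount_plus_5
0     Uma  personal     470            475
1     Vic       biz     377            382
2     Vic  personal     367            372
8     Uma   student     279            284
10    Amy       biz     235            240
12    Vic  personal     380            385
drop duplicate client (keep=last):
   client   purpose  amount  amount_plus_5
8     Uma   student     279            284
10    Amy       biz     235            240
12    Vic  personal     380            385

303.0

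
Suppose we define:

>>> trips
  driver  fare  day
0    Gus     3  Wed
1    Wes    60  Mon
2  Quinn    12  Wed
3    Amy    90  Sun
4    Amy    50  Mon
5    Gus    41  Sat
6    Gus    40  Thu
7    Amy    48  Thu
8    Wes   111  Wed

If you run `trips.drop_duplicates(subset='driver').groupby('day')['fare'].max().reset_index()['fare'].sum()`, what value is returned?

162

drop duplicate driver (keep=first):
  driver  fare  day
0    Gus     3  Wed
1    Wes    60  Mon
2  Quinn    12  Wed
3    Amy    90  Sun
group by day, max of fare:
day
Mon    60
Sun    90
Wed    12
Name: fare, dtype: int64
reset_index():
   day  fare
0  Mon    60
1  Sun    90
2  Wed    12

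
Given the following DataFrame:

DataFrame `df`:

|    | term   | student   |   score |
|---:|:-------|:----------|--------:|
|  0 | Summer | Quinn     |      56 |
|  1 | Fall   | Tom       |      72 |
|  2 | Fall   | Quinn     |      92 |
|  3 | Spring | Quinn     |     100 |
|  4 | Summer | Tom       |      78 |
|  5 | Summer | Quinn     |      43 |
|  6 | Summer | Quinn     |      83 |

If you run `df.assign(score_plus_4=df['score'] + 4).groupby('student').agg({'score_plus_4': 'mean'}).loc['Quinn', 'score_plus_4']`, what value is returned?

add column score_plus_4 = df['score'] + 4:
     term student  score  score_plus_4
0  Summer   Quinn     56            60
1    Fall     Tom     72            76
2    Fall   Quinn     92            96
3  Spring   Quinn    100           104
4  Summer     Tom     78            82
5  Summer   Quinn     43            47
6  Summer   Quinn     83            87
group by student, mean of score_plus_4:
         score_plus_4
student              
Quinn            78.8
Tom              79.0
value at row 'Quinn', column 'score_plus_4' → 78.8

78.8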